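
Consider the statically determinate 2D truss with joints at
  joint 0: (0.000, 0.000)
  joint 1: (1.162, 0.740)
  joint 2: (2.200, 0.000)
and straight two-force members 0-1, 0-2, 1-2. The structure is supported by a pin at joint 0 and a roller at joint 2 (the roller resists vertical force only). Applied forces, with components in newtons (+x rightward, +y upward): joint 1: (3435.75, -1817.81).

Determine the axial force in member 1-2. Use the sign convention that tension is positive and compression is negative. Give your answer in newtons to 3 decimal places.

N=3 nodes, M=3 members, R=3 reactions → 2N=6, M+R=6
member 0 (0-1): L=1.3776, (cx,cy)=(0.8435,0.5372)
member 1 (0-2): L=2.2000, (cx,cy)=(1.0000,0.0000)
member 2 (1-2): L=1.2748, (cx,cy)=(0.8143,-0.5805)
solve A·x = −loads:
  F[0-1] = +554.7454 N (tension)
  F[0-2] = +2967.8321 N (tension)
  F[1-2] = -3644.8071 N (compression)
  Rx@0 = -3435.7500 N
  Ry@0 = -297.9856 N
  Ry@2 = +2115.7956 N

-3644.807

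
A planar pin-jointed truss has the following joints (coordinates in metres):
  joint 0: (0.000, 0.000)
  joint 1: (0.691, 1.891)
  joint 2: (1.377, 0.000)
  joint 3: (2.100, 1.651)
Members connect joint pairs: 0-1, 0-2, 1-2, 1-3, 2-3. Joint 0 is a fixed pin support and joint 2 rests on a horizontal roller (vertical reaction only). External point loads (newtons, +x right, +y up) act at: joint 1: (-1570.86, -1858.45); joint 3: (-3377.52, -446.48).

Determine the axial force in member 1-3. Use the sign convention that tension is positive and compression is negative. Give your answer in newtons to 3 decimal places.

N=4 nodes, M=5 members, R=3 reactions → 2N=8, M+R=8
member 0 (0-1): L=2.0133, (cx,cy)=(0.3432,0.9393)
member 1 (0-2): L=1.3770, (cx,cy)=(1.0000,0.0000)
member 2 (1-2): L=2.0116, (cx,cy)=(0.3410,-0.9401)
member 3 (1-3): L=1.4293, (cx,cy)=(0.9858,-0.1679)
member 4 (2-3): L=1.8024, (cx,cy)=(0.4011,0.9160)
solve A·x = −loads:
  F[0-1] = -7344.3663 N (compression)
  F[0-2] = -2427.6596 N (compression)
  F[1-2] = +5897.7081 N (tension)
  F[1-3] = -3003.7725 N (compression)
  F[2-3] = -1038.0359 N (compression)
  Rx@0 = +4948.3800 N
  Ry@0 = +6898.2378 N
  Ry@2 = -4593.3078 N

-3003.773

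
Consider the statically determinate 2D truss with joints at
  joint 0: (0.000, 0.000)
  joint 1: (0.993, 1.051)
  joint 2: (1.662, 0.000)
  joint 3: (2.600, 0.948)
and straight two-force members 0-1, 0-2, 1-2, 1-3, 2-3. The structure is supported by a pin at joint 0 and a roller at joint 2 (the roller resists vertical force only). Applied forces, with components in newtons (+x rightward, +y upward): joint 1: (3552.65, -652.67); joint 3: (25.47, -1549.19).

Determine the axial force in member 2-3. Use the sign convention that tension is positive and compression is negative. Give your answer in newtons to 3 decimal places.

N=4 nodes, M=5 members, R=3 reactions → 2N=8, M+R=8
member 0 (0-1): L=1.4459, (cx,cy)=(0.6868,0.7269)
member 1 (0-2): L=1.6620, (cx,cy)=(1.0000,0.0000)
member 2 (1-2): L=1.2459, (cx,cy)=(0.5370,-0.8436)
member 3 (1-3): L=1.6103, (cx,cy)=(0.9980,-0.0640)
member 4 (2-3): L=1.3336, (cx,cy)=(0.7033,0.7108)
solve A·x = −loads:
  F[0-1] = +3952.1502 N (tension)
  F[0-2] = +863.9189 N (tension)
  F[1-2] = -4290.3599 N (compression)
  F[1-3] = +1468.3927 N (tension)
  F[2-3] = -2047.2320 N (compression)
  Rx@0 = -3578.1200 N
  Ry@0 = -2872.7345 N
  Ry@2 = +5074.5945 N

-2047.232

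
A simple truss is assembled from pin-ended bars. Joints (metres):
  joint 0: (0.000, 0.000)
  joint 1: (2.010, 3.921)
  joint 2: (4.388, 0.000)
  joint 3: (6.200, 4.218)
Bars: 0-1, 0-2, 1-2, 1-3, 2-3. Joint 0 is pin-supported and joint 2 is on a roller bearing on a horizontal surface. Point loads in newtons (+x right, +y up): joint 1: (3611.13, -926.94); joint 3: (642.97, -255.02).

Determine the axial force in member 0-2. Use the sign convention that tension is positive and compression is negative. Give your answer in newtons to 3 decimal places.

N=4 nodes, M=5 members, R=3 reactions → 2N=8, M+R=8
member 0 (0-1): L=4.4062, (cx,cy)=(0.4562,0.8899)
member 1 (0-2): L=4.3880, (cx,cy)=(1.0000,0.0000)
member 2 (1-2): L=4.5858, (cx,cy)=(0.5186,-0.8550)
member 3 (1-3): L=4.2005, (cx,cy)=(0.9975,0.0707)
member 4 (2-3): L=4.5907, (cx,cy)=(0.3947,0.9188)
solve A·x = −loads:
  F[0-1] = +3874.4634 N (tension)
  F[0-2] = +2486.6534 N (tension)
  F[1-2] = -5052.1207 N (compression)
  F[1-3] = +778.1052 N (tension)
  F[2-3] = -337.4338 N (compression)
  Rx@0 = -4254.1000 N
  Ry@0 = -3447.8398 N
  Ry@2 = +4629.7998 N

2486.653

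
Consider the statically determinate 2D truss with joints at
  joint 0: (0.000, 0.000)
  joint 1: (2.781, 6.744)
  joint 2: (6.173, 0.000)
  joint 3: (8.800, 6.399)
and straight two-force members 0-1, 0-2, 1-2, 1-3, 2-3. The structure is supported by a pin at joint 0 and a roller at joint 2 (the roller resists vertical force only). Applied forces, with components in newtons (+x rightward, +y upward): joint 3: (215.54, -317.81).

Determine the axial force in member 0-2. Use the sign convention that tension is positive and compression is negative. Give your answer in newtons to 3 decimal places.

N=4 nodes, M=5 members, R=3 reactions → 2N=8, M+R=8
member 0 (0-1): L=7.2949, (cx,cy)=(0.3812,0.9245)
member 1 (0-2): L=6.1730, (cx,cy)=(1.0000,0.0000)
member 2 (1-2): L=7.5490, (cx,cy)=(0.4493,-0.8934)
member 3 (1-3): L=6.0289, (cx,cy)=(0.9984,-0.0572)
member 4 (2-3): L=6.9172, (cx,cy)=(0.3798,0.9251)
solve A·x = −loads:
  F[0-1] = +387.9786 N (tension)
  F[0-2] = +67.6327 N (tension)
  F[1-2] = -423.1823 N (compression)
  F[1-3] = +338.6115 N (tension)
  F[2-3] = -322.6029 N (compression)
  Rx@0 = -215.5400 N
  Ry@0 = -358.6793 N
  Ry@2 = +676.4893 N

67.633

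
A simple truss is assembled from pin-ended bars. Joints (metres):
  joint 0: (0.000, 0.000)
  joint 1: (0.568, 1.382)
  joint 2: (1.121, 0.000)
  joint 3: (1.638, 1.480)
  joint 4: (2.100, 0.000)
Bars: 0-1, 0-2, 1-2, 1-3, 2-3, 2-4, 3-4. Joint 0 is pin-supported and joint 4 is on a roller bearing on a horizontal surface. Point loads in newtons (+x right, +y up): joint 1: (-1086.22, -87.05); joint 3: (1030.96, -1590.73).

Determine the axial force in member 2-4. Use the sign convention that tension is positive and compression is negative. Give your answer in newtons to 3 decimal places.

398.337

N=5 nodes, M=7 members, R=3 reactions → 2N=10, M+R=10
member 0 (0-1): L=1.4942, (cx,cy)=(0.3801,0.9249)
member 1 (0-2): L=1.1210, (cx,cy)=(1.0000,0.0000)
member 2 (1-2): L=1.4885, (cx,cy)=(0.3715,-0.9284)
member 3 (1-3): L=1.0745, (cx,cy)=(0.9958,0.0912)
member 4 (2-3): L=1.5677, (cx,cy)=(0.3298,0.9441)
member 5 (2-4): L=0.9790, (cx,cy)=(1.0000,0.0000)
member 6 (3-4): L=1.5504, (cx,cy)=(0.2980,-0.9546)
solve A·x = −loads:
  F[0-1] = -434.3266 N (compression)
  F[0-2] = +109.8466 N (tension)
  F[1-2] = +414.5998 N (tension)
  F[1-3] = +770.2975 N (tension)
  F[2-3] = -407.7371 N (compression)
  F[2-4] = +398.3375 N (tension)
  F[3-4] = -1336.7874 N (compression)
  Rx@0 = +55.2600 N
  Ry@0 = +401.7205 N
  Ry@4 = +1276.0595 N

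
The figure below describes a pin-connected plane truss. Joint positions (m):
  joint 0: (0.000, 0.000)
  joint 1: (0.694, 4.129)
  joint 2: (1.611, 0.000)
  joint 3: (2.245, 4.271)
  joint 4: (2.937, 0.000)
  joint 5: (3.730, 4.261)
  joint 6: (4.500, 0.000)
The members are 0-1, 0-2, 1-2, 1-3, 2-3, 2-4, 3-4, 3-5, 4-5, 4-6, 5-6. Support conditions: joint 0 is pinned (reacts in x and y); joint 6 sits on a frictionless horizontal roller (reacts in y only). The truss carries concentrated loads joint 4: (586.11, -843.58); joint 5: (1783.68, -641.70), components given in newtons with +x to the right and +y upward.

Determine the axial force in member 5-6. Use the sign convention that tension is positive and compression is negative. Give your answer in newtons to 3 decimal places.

-2816.309

N=7 nodes, M=11 members, R=3 reactions → 2N=14, M+R=14
member 0 (0-1): L=4.1869, (cx,cy)=(0.1658,0.9862)
member 1 (0-2): L=1.6110, (cx,cy)=(1.0000,0.0000)
member 2 (1-2): L=4.2296, (cx,cy)=(0.2168,-0.9762)
member 3 (1-3): L=1.5575, (cx,cy)=(0.9958,0.0912)
member 4 (2-3): L=4.3178, (cx,cy)=(0.1468,0.9892)
member 5 (2-4): L=1.3260, (cx,cy)=(1.0000,0.0000)
member 6 (3-4): L=4.3267, (cx,cy)=(0.1599,-0.9871)
member 7 (3-5): L=1.4850, (cx,cy)=(1.0000,-0.0067)
member 8 (4-5): L=4.3342, (cx,cy)=(0.1830,0.9831)
member 9 (4-6): L=1.5630, (cx,cy)=(1.0000,0.0000)
member 10 (5-6): L=4.3300, (cx,cy)=(0.1778,-0.9841)
solve A·x = −loads:
  F[0-1] = +1304.1820 N (tension)
  F[0-2] = +2153.6161 N (tension)
  F[1-2] = -1271.3535 N (compression)
  F[1-3] = +493.8670 N (tension)
  F[2-3] = +1254.7139 N (tension)
  F[2-4] = +1693.7452 N (tension)
  F[3-4] = -1308.9535 N (compression)
  F[3-5] = +885.4153 N (tension)
  F[4-5] = +2172.3541 N (tension)
  F[4-6] = +500.8201 N (tension)
  F[5-6] = -2816.3091 N (compression)
  Rx@0 = -2369.7900 N
  Ry@0 = -1286.1413 N
  Ry@6 = +2771.4213 N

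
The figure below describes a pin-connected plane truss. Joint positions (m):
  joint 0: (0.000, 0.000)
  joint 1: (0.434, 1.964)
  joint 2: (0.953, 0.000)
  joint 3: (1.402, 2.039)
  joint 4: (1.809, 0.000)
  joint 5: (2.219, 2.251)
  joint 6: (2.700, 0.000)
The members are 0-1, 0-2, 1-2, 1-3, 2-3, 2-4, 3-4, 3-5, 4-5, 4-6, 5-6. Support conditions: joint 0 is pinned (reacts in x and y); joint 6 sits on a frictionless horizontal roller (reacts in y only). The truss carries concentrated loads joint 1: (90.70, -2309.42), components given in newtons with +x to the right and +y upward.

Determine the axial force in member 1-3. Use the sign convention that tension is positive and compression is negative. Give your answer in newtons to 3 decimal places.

N=7 nodes, M=11 members, R=3 reactions → 2N=14, M+R=14
member 0 (0-1): L=2.0114, (cx,cy)=(0.2158,0.9764)
member 1 (0-2): L=0.9530, (cx,cy)=(1.0000,0.0000)
member 2 (1-2): L=2.0314, (cx,cy)=(0.2555,-0.9668)
member 3 (1-3): L=0.9709, (cx,cy)=(0.9970,0.0772)
member 4 (2-3): L=2.0879, (cx,cy)=(0.2151,0.9766)
member 5 (2-4): L=0.8560, (cx,cy)=(1.0000,0.0000)
member 6 (3-4): L=2.0792, (cx,cy)=(0.1957,-0.9807)
member 7 (3-5): L=0.8441, (cx,cy)=(0.9679,0.2512)
member 8 (4-5): L=2.2880, (cx,cy)=(0.1792,0.9838)
member 9 (4-6): L=0.8910, (cx,cy)=(1.0000,0.0000)
member 10 (5-6): L=2.3018, (cx,cy)=(0.2090,-0.9779)
solve A·x = −loads:
  F[0-1] = -1917.3929 N (compression)
  F[0-2] = +504.4201 N (tension)
  F[1-2] = -482.7410 N (compression)
  F[1-3] = -382.2283 N (compression)
  F[2-3] = +477.9019 N (tension)
  F[2-4] = +278.3117 N (tension)
  F[3-4] = -493.8802 N (compression)
  F[3-5] = -187.6520 N (compression)
  F[4-5] = +492.2942 N (tension)
  F[4-6] = +93.4208 N (tension)
  F[5-6] = -447.0635 N (compression)
  Rx@0 = -90.7000 N
  Ry@0 = +1872.2263 N
  Ry@6 = +437.1937 N

-382.228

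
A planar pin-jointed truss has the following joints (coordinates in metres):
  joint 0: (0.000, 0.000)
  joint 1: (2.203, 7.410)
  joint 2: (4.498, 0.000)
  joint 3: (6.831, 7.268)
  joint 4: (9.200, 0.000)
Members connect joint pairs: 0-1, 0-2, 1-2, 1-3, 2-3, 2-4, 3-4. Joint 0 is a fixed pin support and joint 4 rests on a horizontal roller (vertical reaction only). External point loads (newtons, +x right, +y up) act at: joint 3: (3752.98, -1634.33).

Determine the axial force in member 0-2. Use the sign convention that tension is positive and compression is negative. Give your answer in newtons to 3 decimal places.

2996.642

N=5 nodes, M=7 members, R=3 reactions → 2N=10, M+R=10
member 0 (0-1): L=7.7305, (cx,cy)=(0.2850,0.9585)
member 1 (0-2): L=4.4980, (cx,cy)=(1.0000,0.0000)
member 2 (1-2): L=7.7573, (cx,cy)=(0.2959,-0.9552)
member 3 (1-3): L=4.6302, (cx,cy)=(0.9995,-0.0307)
member 4 (2-3): L=7.6333, (cx,cy)=(0.3056,0.9521)
member 5 (2-4): L=4.7020, (cx,cy)=(1.0000,0.0000)
member 6 (3-4): L=7.6443, (cx,cy)=(0.3099,-0.9508)
solve A·x = −loads:
  F[0-1] = +2654.0639 N (tension)
  F[0-2] = +2996.6422 N (tension)
  F[1-2] = -2713.3158 N (compression)
  F[1-3] = +1559.8108 N (tension)
  F[2-3] = +2722.1082 N (tension)
  F[2-4] = +1361.9287 N (tension)
  F[3-4] = -4394.7025 N (compression)
  Rx@0 = -3752.9800 N
  Ry@0 = -2544.0142 N
  Ry@4 = +4178.3442 N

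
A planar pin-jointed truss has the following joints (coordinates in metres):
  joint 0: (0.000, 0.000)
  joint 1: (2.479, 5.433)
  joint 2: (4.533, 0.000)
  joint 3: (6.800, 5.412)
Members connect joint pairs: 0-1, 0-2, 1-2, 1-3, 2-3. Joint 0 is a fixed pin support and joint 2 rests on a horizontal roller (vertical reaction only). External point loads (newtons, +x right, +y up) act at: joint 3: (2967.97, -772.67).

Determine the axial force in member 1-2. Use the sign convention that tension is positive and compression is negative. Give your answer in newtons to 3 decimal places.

-4218.454

N=4 nodes, M=5 members, R=3 reactions → 2N=8, M+R=8
member 0 (0-1): L=5.9718, (cx,cy)=(0.4151,0.9098)
member 1 (0-2): L=4.5330, (cx,cy)=(1.0000,0.0000)
member 2 (1-2): L=5.8083, (cx,cy)=(0.3536,-0.9354)
member 3 (1-3): L=4.3211, (cx,cy)=(1.0000,-0.0049)
member 4 (2-3): L=5.8676, (cx,cy)=(0.3864,0.9223)
solve A·x = −loads:
  F[0-1] = +4319.6819 N (tension)
  F[0-2] = +1174.8070 N (tension)
  F[1-2] = -4218.4543 N (compression)
  F[1-3] = +3284.9805 N (tension)
  F[2-3] = -820.4108 N (compression)
  Rx@0 = -2967.9700 N
  Ry@0 = -3929.9132 N
  Ry@2 = +4702.5832 N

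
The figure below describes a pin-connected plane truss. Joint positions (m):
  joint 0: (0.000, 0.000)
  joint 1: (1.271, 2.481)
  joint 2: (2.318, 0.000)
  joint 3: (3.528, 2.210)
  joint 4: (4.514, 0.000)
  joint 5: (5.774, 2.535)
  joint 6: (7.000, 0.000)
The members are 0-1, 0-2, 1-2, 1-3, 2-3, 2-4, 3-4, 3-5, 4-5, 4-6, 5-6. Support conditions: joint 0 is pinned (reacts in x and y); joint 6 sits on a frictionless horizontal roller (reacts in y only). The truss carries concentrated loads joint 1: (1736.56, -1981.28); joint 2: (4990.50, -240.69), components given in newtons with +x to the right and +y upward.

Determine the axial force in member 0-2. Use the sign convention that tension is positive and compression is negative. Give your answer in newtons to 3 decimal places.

N=7 nodes, M=11 members, R=3 reactions → 2N=14, M+R=14
member 0 (0-1): L=2.7876, (cx,cy)=(0.4559,0.8900)
member 1 (0-2): L=2.3180, (cx,cy)=(1.0000,0.0000)
member 2 (1-2): L=2.6929, (cx,cy)=(0.3888,-0.9213)
member 3 (1-3): L=2.2732, (cx,cy)=(0.9929,-0.1192)
member 4 (2-3): L=2.5196, (cx,cy)=(0.4802,0.8771)
member 5 (2-4): L=2.1960, (cx,cy)=(1.0000,0.0000)
member 6 (3-4): L=2.4200, (cx,cy)=(0.4074,-0.9132)
member 7 (3-5): L=2.2694, (cx,cy)=(0.9897,0.1432)
member 8 (4-5): L=2.8309, (cx,cy)=(0.4451,0.8955)
member 9 (4-6): L=2.4860, (cx,cy)=(1.0000,0.0000)
member 10 (5-6): L=2.8159, (cx,cy)=(0.4354,-0.9002)
solve A·x = −loads:
  F[0-1] = -1311.2658 N (compression)
  F[0-2] = +7324.9253 N (tension)
  F[1-2] = -610.4783 N (compression)
  F[1-3] = -2112.1316 N (compression)
  F[2-3] = +915.6346 N (tension)
  F[2-4] = +1657.3429 N (tension)
  F[3-4] = -1331.7922 N (compression)
  F[3-5] = -1126.3251 N (compression)
  F[4-5] = +1358.1859 N (tension)
  F[4-6] = +510.1964 N (tension)
  F[5-6] = -1171.8294 N (compression)
  Rx@0 = -6727.0600 N
  Ry@0 = +1167.0369 N
  Ry@6 = +1054.9331 N

7324.925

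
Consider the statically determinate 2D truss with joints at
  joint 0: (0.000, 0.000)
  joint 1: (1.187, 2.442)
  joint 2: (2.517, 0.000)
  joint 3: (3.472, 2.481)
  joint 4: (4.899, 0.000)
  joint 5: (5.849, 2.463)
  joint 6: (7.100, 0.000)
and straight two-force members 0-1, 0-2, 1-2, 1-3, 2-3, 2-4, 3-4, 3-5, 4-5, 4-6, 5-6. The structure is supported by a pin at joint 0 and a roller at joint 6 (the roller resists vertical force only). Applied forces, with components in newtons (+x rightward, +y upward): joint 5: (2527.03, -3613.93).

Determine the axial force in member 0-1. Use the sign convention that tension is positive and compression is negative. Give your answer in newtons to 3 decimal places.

266.702

N=7 nodes, M=11 members, R=3 reactions → 2N=14, M+R=14
member 0 (0-1): L=2.7152, (cx,cy)=(0.4372,0.8994)
member 1 (0-2): L=2.5170, (cx,cy)=(1.0000,0.0000)
member 2 (1-2): L=2.7807, (cx,cy)=(0.4783,-0.8782)
member 3 (1-3): L=2.2853, (cx,cy)=(0.9999,0.0171)
member 4 (2-3): L=2.6585, (cx,cy)=(0.3592,0.9332)
member 5 (2-4): L=2.3820, (cx,cy)=(1.0000,0.0000)
member 6 (3-4): L=2.8621, (cx,cy)=(0.4986,-0.8668)
member 7 (3-5): L=2.3771, (cx,cy)=(1.0000,-0.0076)
member 8 (4-5): L=2.6399, (cx,cy)=(0.3599,0.9330)
member 9 (4-6): L=2.2010, (cx,cy)=(1.0000,0.0000)
member 10 (5-6): L=2.7625, (cx,cy)=(0.4529,-0.8916)
solve A·x = −loads:
  F[0-1] = +266.7015 N (tension)
  F[0-2] = +2410.4367 N (tension)
  F[1-2] = -268.3736 N (compression)
  F[1-3] = +244.9915 N (tension)
  F[2-3] = +252.5427 N (tension)
  F[2-4] = +2191.3530 N (tension)
  F[3-4] = -280.8682 N (compression)
  F[3-5] = +475.7267 N (tension)
  F[4-5] = +260.9512 N (tension)
  F[4-6] = +1957.4092 N (tension)
  F[5-6] = -4322.4061 N (compression)
  Rx@0 = -2527.0300 N
  Ry@0 = -239.8660 N
  Ry@6 = +3853.7960 N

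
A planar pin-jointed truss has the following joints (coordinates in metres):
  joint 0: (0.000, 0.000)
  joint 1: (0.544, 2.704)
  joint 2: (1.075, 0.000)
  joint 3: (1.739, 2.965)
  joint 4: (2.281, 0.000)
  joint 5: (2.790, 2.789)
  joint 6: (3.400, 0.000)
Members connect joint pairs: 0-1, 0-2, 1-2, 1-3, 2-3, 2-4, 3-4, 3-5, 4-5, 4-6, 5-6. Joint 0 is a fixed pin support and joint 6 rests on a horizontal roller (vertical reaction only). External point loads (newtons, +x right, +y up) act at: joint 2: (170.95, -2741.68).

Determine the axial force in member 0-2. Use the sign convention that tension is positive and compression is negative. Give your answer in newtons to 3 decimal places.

548.134

N=7 nodes, M=11 members, R=3 reactions → 2N=14, M+R=14
member 0 (0-1): L=2.7582, (cx,cy)=(0.1972,0.9804)
member 1 (0-2): L=1.0750, (cx,cy)=(1.0000,0.0000)
member 2 (1-2): L=2.7556, (cx,cy)=(0.1927,-0.9813)
member 3 (1-3): L=1.2232, (cx,cy)=(0.9770,0.2134)
member 4 (2-3): L=3.0384, (cx,cy)=(0.2185,0.9758)
member 5 (2-4): L=1.2060, (cx,cy)=(1.0000,0.0000)
member 6 (3-4): L=3.0141, (cx,cy)=(0.1798,-0.9837)
member 7 (3-5): L=1.0656, (cx,cy)=(0.9863,-0.1652)
member 8 (4-5): L=2.8351, (cx,cy)=(0.1795,0.9838)
member 9 (4-6): L=1.1190, (cx,cy)=(1.0000,0.0000)
member 10 (5-6): L=2.8549, (cx,cy)=(0.2137,-0.9769)
solve A·x = −loads:
  F[0-1] = -1912.3905 N (compression)
  F[0-2] = +548.1338 N (tension)
  F[1-2] = +1751.5541 N (tension)
  F[1-3] = -731.5483 N (compression)
  F[2-3] = +1048.2901 N (tension)
  F[2-4] = +485.6141 N (tension)
  F[3-4] = -823.7674 N (compression)
  F[3-5] = -342.1838 N (compression)
  F[4-5] = +823.7242 N (tension)
  F[4-6] = +189.5953 N (tension)
  F[5-6] = -887.3463 N (compression)
  Rx@0 = -170.9500 N
  Ry@0 = +1874.8253 N
  Ry@6 = +866.8547 N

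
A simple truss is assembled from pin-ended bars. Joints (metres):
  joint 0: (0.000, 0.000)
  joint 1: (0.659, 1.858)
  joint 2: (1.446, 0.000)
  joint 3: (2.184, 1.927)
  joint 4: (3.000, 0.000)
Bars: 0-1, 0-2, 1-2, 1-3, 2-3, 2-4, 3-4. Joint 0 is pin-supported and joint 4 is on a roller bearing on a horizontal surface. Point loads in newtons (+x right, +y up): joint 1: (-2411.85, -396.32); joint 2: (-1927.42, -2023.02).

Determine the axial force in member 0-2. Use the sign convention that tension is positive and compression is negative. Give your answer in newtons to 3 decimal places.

N=5 nodes, M=7 members, R=3 reactions → 2N=10, M+R=10
member 0 (0-1): L=1.9714, (cx,cy)=(0.3343,0.9425)
member 1 (0-2): L=1.4460, (cx,cy)=(1.0000,0.0000)
member 2 (1-2): L=2.0178, (cx,cy)=(0.3900,-0.9208)
member 3 (1-3): L=1.5266, (cx,cy)=(0.9990,0.0452)
member 4 (2-3): L=2.0635, (cx,cy)=(0.3576,0.9339)
member 5 (2-4): L=1.5540, (cx,cy)=(1.0000,0.0000)
member 6 (3-4): L=2.0927, (cx,cy)=(0.3899,-0.9208)
solve A·x = −loads:
  F[0-1] = -3024.9373 N (compression)
  F[0-2] = -3328.0969 N (compression)
  F[1-2] = +2683.1260 N (tension)
  F[1-3] = +354.5450 N (tension)
  F[2-3] = -479.3139 N (compression)
  F[2-4] = -182.7574 N (compression)
  F[3-4] = +468.6854 N (tension)
  Rx@0 = +4339.2700 N
  Ry@0 = +2850.9252 N
  Ry@4 = -431.5852 N

-3328.097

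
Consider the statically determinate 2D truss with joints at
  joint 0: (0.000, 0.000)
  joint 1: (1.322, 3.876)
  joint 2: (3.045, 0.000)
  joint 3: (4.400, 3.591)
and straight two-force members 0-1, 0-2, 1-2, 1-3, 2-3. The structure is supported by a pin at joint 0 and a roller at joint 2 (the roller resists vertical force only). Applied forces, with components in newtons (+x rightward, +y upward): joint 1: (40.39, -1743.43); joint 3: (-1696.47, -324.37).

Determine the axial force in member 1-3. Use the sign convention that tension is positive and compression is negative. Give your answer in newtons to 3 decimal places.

N=4 nodes, M=5 members, R=3 reactions → 2N=8, M+R=8
member 0 (0-1): L=4.0952, (cx,cy)=(0.3228,0.9465)
member 1 (0-2): L=3.0450, (cx,cy)=(1.0000,0.0000)
member 2 (1-2): L=4.2417, (cx,cy)=(0.4062,-0.9138)
member 3 (1-3): L=3.0912, (cx,cy)=(0.9957,-0.0922)
member 4 (2-3): L=3.8381, (cx,cy)=(0.3530,0.9356)
solve A·x = −loads:
  F[0-1] = -2949.3208 N (compression)
  F[0-2] = -704.0005 N (compression)
  F[1-2] = +1300.9877 N (tension)
  F[1-3] = -1527.4419 N (compression)
  F[2-3] = -497.2130 N (compression)
  Rx@0 = +1656.0800 N
  Ry@0 = +2791.4222 N
  Ry@2 = -723.6222 N

-1527.442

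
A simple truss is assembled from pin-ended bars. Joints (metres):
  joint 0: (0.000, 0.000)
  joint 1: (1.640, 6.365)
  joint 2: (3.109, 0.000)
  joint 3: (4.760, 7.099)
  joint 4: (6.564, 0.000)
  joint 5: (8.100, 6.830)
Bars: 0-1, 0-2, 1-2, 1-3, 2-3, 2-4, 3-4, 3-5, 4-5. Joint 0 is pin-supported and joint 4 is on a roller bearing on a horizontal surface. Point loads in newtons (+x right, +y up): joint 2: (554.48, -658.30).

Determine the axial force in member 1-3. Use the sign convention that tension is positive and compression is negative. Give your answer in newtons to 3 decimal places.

-164.915

N=6 nodes, M=9 members, R=3 reactions → 2N=12, M+R=12
member 0 (0-1): L=6.5729, (cx,cy)=(0.2495,0.9684)
member 1 (0-2): L=3.1090, (cx,cy)=(1.0000,0.0000)
member 2 (1-2): L=6.5323, (cx,cy)=(0.2249,-0.9744)
member 3 (1-3): L=3.2052, (cx,cy)=(0.9734,0.2290)
member 4 (2-3): L=7.2885, (cx,cy)=(0.2265,0.9740)
member 5 (2-4): L=3.4550, (cx,cy)=(1.0000,0.0000)
member 6 (3-4): L=7.3246, (cx,cy)=(0.2463,-0.9692)
member 7 (3-5): L=3.3508, (cx,cy)=(0.9968,-0.0803)
member 8 (4-5): L=7.0006, (cx,cy)=(0.2194,0.9756)
solve A·x = −loads:
  F[0-1] = -357.8170 N (compression)
  F[0-2] = +643.7589 N (tension)
  F[1-2] = +316.8495 N (tension)
  F[1-3] = -164.9152 N (compression)
  F[2-3] = +358.8954 N (tension)
  F[2-4] = +79.2347 N (tension)
  F[3-4] = -321.7100 N (compression)
  F[3-5] = +0.0000 N (tension)
  F[4-5] = -0.0000 N (compression)
  Rx@0 = -554.4800 N
  Ry@0 = +346.5001 N
  Ry@4 = +311.7999 N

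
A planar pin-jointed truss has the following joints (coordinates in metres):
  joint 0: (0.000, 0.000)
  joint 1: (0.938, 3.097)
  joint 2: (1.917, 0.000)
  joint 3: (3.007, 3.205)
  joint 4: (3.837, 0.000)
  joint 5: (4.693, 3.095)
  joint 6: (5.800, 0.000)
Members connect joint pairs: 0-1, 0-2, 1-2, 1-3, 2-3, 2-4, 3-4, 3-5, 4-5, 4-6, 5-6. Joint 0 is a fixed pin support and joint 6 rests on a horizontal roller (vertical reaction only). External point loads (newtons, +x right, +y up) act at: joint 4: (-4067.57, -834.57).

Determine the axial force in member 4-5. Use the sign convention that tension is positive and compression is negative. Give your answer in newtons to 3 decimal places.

549.555

N=7 nodes, M=11 members, R=3 reactions → 2N=14, M+R=14
member 0 (0-1): L=3.2359, (cx,cy)=(0.2899,0.9571)
member 1 (0-2): L=1.9170, (cx,cy)=(1.0000,0.0000)
member 2 (1-2): L=3.2481, (cx,cy)=(0.3014,-0.9535)
member 3 (1-3): L=2.0718, (cx,cy)=(0.9986,0.0521)
member 4 (2-3): L=3.3853, (cx,cy)=(0.3220,0.9467)
member 5 (2-4): L=1.9200, (cx,cy)=(1.0000,0.0000)
member 6 (3-4): L=3.3107, (cx,cy)=(0.2507,-0.9681)
member 7 (3-5): L=1.6896, (cx,cy)=(0.9979,-0.0651)
member 8 (4-5): L=3.2112, (cx,cy)=(0.2666,0.9638)
member 9 (4-6): L=1.9630, (cx,cy)=(1.0000,0.0000)
member 10 (5-6): L=3.2870, (cx,cy)=(0.3368,-0.9416)
solve A·x = −loads:
  F[0-1] = -295.1299 N (compression)
  F[0-2] = -3982.0207 N (compression)
  F[1-2] = +286.8193 N (tension)
  F[1-3] = -172.2341 N (compression)
  F[2-3] = -288.8638 N (compression)
  F[2-4] = -3802.5611 N (compression)
  F[3-4] = +314.9587 N (tension)
  F[3-5] = -344.7004 N (compression)
  F[4-5] = +549.5545 N (tension)
  F[4-6] = +197.4756 N (tension)
  F[5-6] = -586.3646 N (compression)
  Rx@0 = +4067.5700 N
  Ry@0 = +282.4588 N
  Ry@6 = +552.1112 N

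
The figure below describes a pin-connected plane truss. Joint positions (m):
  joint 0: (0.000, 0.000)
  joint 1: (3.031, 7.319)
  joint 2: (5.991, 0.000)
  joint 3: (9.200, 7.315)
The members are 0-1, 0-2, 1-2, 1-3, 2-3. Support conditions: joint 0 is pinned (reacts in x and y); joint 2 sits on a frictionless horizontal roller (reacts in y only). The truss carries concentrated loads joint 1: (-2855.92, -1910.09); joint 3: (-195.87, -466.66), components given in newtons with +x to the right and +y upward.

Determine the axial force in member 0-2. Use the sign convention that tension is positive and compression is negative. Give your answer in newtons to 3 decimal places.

-1220.558

N=4 nodes, M=5 members, R=3 reactions → 2N=8, M+R=8
member 0 (0-1): L=7.9218, (cx,cy)=(0.3826,0.9239)
member 1 (0-2): L=5.9910, (cx,cy)=(1.0000,0.0000)
member 2 (1-2): L=7.8949, (cx,cy)=(0.3749,-0.9271)
member 3 (1-3): L=6.1690, (cx,cy)=(1.0000,-0.0006)
member 4 (2-3): L=7.9879, (cx,cy)=(0.4017,0.9158)
solve A·x = −loads:
  F[0-1] = -4786.0881 N (compression)
  F[0-2] = -1220.5578 N (compression)
  F[1-2] = +2709.4487 N (tension)
  F[1-3] = +8.8455 N (tension)
  F[2-3] = -509.5828 N (compression)
  Rx@0 = +3051.7900 N
  Ry@0 = +4421.9032 N
  Ry@2 = -2045.1532 N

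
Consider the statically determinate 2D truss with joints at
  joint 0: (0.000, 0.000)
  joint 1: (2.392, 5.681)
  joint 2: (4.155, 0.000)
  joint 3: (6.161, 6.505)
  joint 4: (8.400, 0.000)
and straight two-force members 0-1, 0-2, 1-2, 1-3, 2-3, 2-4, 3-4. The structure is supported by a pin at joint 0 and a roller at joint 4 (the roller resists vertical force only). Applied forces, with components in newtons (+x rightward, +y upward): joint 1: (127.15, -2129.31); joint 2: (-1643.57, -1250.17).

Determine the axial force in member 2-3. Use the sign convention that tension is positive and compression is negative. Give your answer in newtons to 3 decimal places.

1581.473

N=5 nodes, M=7 members, R=3 reactions → 2N=10, M+R=10
member 0 (0-1): L=6.1640, (cx,cy)=(0.3881,0.9216)
member 1 (0-2): L=4.1550, (cx,cy)=(1.0000,0.0000)
member 2 (1-2): L=5.9483, (cx,cy)=(0.2964,-0.9551)
member 3 (1-3): L=3.8580, (cx,cy)=(0.9769,0.2136)
member 4 (2-3): L=6.8073, (cx,cy)=(0.2947,0.9556)
member 5 (2-4): L=4.2450, (cx,cy)=(1.0000,0.0000)
member 6 (3-4): L=6.8795, (cx,cy)=(0.3255,-0.9456)
solve A·x = −loads:
  F[0-1] = -2244.6547 N (compression)
  F[0-2] = -645.3660 N (compression)
  F[1-2] = -273.3593 N (compression)
  F[1-3] = -938.8469 N (compression)
  F[2-3] = +1581.4725 N (tension)
  F[2-4] = +451.1479 N (tension)
  F[3-4] = -1386.1959 N (compression)
  Rx@0 = +1516.4200 N
  Ry@0 = +2068.7532 N
  Ry@4 = +1310.7268 N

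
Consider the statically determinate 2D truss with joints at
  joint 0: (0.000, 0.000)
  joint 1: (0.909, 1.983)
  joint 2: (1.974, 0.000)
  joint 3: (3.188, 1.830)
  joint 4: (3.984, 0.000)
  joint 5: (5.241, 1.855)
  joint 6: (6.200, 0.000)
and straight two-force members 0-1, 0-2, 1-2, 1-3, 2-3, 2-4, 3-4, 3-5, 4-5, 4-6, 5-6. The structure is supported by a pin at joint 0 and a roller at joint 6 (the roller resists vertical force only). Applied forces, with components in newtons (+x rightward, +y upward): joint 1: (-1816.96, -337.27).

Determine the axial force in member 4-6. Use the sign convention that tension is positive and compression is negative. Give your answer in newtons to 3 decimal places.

N=7 nodes, M=11 members, R=3 reactions → 2N=14, M+R=14
member 0 (0-1): L=2.1814, (cx,cy)=(0.4167,0.9090)
member 1 (0-2): L=1.9740, (cx,cy)=(1.0000,0.0000)
member 2 (1-2): L=2.2509, (cx,cy)=(0.4731,-0.8810)
member 3 (1-3): L=2.2841, (cx,cy)=(0.9978,-0.0670)
member 4 (2-3): L=2.1961, (cx,cy)=(0.5528,0.8333)
member 5 (2-4): L=2.0100, (cx,cy)=(1.0000,0.0000)
member 6 (3-4): L=1.9956, (cx,cy)=(0.3989,-0.9170)
member 7 (3-5): L=2.0532, (cx,cy)=(0.9999,0.0122)
member 8 (4-5): L=2.2408, (cx,cy)=(0.5610,0.8278)
member 9 (4-6): L=2.2160, (cx,cy)=(1.0000,0.0000)
member 10 (5-6): L=2.0882, (cx,cy)=(0.4592,-0.8883)
solve A·x = −loads:
  F[0-1] = -955.9019 N (compression)
  F[0-2] = -1418.6337 N (compression)
  F[1-2] = +513.9382 N (tension)
  F[1-3] = +1178.1120 N (tension)
  F[2-3] = -543.3415 N (compression)
  F[2-4] = -875.1029 N (compression)
  F[3-4] = +588.3110 N (tension)
  F[3-5] = +640.4892 N (tension)
  F[4-5] = -651.6789 N (compression)
  F[4-6] = -274.8716 N (compression)
  F[5-6] = +598.5352 N (tension)
  Rx@0 = +1816.9600 N
  Ry@0 = +868.9560 N
  Ry@6 = -531.6860 N

-274.872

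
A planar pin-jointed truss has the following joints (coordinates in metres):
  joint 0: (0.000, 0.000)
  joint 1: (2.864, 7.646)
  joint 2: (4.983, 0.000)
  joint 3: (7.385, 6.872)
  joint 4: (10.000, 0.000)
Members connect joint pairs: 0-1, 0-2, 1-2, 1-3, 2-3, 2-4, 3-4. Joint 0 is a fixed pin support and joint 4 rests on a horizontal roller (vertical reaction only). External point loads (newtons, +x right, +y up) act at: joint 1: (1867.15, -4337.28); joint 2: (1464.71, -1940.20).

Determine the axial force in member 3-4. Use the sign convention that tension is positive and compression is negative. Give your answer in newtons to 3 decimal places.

-3891.020

N=5 nodes, M=7 members, R=3 reactions → 2N=10, M+R=10
member 0 (0-1): L=8.1648, (cx,cy)=(0.3508,0.9365)
member 1 (0-2): L=4.9830, (cx,cy)=(1.0000,0.0000)
member 2 (1-2): L=7.9342, (cx,cy)=(0.2671,-0.9637)
member 3 (1-3): L=4.5868, (cx,cy)=(0.9857,-0.1687)
member 4 (2-3): L=7.2797, (cx,cy)=(0.3300,0.9440)
member 5 (2-4): L=5.0170, (cx,cy)=(1.0000,0.0000)
member 6 (3-4): L=7.3527, (cx,cy)=(0.3557,-0.9346)
solve A·x = −loads:
  F[0-1] = -2820.0441 N (compression)
  F[0-2] = +4321.0594 N (tension)
  F[1-2] = -1315.3294 N (compression)
  F[1-3] = -2541.5083 N (compression)
  F[2-3] = +3398.0594 N (tension)
  F[2-4] = +1383.8425 N (tension)
  F[3-4] = -3891.0199 N (compression)
  Rx@0 = -3331.8600 N
  Ry@0 = +2640.8585 N
  Ry@4 = +3636.6215 N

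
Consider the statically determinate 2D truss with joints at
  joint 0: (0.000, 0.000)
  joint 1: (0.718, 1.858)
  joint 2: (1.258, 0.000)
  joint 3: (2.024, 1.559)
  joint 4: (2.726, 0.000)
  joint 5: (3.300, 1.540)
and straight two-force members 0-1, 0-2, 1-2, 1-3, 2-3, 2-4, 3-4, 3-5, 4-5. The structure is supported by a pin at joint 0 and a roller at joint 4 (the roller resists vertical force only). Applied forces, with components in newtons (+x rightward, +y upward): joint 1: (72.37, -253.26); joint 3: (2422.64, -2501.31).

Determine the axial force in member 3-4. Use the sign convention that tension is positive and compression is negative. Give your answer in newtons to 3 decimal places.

-3683.514

N=6 nodes, M=9 members, R=3 reactions → 2N=12, M+R=12
member 0 (0-1): L=1.9919, (cx,cy)=(0.3605,0.9328)
member 1 (0-2): L=1.2580, (cx,cy)=(1.0000,0.0000)
member 2 (1-2): L=1.9349, (cx,cy)=(0.2791,-0.9603)
member 3 (1-3): L=1.3398, (cx,cy)=(0.9748,-0.2232)
member 4 (2-3): L=1.7370, (cx,cy)=(0.4410,0.8975)
member 5 (2-4): L=1.4680, (cx,cy)=(1.0000,0.0000)
member 6 (3-4): L=1.7098, (cx,cy)=(0.4106,-0.9118)
member 7 (3-5): L=1.2761, (cx,cy)=(0.9999,-0.0149)
member 8 (4-5): L=1.6435, (cx,cy)=(0.3493,0.9370)
solve A·x = −loads:
  F[0-1] = +647.6833 N (tension)
  F[0-2] = +2261.5468 N (tension)
  F[1-2] = -997.6721 N (compression)
  F[1-3] = +450.9023 N (tension)
  F[2-3] = +1067.4263 N (tension)
  F[2-4] = +1512.3903 N (tension)
  F[3-4] = -3683.5142 N (compression)
  F[3-5] = -0.0000 N (compression)
  F[4-5] = +0.0000 N (tension)
  Rx@0 = -2495.0100 N
  Ry@0 = -604.1429 N
  Ry@4 = +3358.7129 N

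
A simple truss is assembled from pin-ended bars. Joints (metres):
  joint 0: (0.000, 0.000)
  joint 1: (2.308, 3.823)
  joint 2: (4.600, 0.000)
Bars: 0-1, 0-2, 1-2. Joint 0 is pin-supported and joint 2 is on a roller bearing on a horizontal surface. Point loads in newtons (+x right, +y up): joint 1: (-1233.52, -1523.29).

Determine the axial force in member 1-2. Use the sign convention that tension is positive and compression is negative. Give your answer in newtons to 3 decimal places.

304.159

N=3 nodes, M=3 members, R=3 reactions → 2N=6, M+R=6
member 0 (0-1): L=4.4657, (cx,cy)=(0.5168,0.8561)
member 1 (0-2): L=4.6000, (cx,cy)=(1.0000,0.0000)
member 2 (1-2): L=4.4574, (cx,cy)=(0.5142,-0.8577)
solve A·x = −loads:
  F[0-1] = -2084.0854 N (compression)
  F[0-2] = -156.3981 N (compression)
  F[1-2] = +304.1588 N (tension)
  Rx@0 = +1233.5200 N
  Ry@0 = +1784.1582 N
  Ry@2 = -260.8682 N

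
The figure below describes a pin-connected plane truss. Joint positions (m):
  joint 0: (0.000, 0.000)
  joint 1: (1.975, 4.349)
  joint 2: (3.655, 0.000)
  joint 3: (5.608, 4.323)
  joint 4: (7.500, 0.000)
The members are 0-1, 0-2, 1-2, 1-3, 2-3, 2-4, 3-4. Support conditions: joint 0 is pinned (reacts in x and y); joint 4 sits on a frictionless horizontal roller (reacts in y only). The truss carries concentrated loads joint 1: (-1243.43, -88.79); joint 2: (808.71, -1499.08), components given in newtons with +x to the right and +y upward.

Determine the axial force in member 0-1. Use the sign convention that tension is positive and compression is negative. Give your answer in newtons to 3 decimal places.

-1707.791

N=5 nodes, M=7 members, R=3 reactions → 2N=10, M+R=10
member 0 (0-1): L=4.7764, (cx,cy)=(0.4135,0.9105)
member 1 (0-2): L=3.6550, (cx,cy)=(1.0000,0.0000)
member 2 (1-2): L=4.6622, (cx,cy)=(0.3603,-0.9328)
member 3 (1-3): L=3.6331, (cx,cy)=(1.0000,-0.0072)
member 4 (2-3): L=4.7437, (cx,cy)=(0.4117,0.9113)
member 5 (2-4): L=3.8450, (cx,cy)=(1.0000,0.0000)
member 6 (3-4): L=4.7189, (cx,cy)=(0.4009,-0.9161)
solve A·x = −loads:
  F[0-1] = -1707.7911 N (compression)
  F[0-2] = +271.4302 N (tension)
  F[1-2] = +1571.9863 N (tension)
  F[1-3] = -29.1770 N (compression)
  F[2-3] = +35.8828 N (tension)
  F[2-4] = +14.4031 N (tension)
  F[3-4] = -35.9232 N (compression)
  Rx@0 = +434.7200 N
  Ry@0 = +1554.9606 N
  Ry@4 = +32.9094 N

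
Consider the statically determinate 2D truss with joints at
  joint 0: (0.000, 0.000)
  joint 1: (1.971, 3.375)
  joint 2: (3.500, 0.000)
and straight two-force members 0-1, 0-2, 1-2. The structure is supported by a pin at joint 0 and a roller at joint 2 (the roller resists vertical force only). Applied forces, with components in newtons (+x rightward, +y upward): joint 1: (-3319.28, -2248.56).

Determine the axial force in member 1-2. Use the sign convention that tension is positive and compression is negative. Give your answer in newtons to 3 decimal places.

N=3 nodes, M=3 members, R=3 reactions → 2N=6, M+R=6
member 0 (0-1): L=3.9084, (cx,cy)=(0.5043,0.8635)
member 1 (0-2): L=3.5000, (cx,cy)=(1.0000,0.0000)
member 2 (1-2): L=3.7052, (cx,cy)=(0.4127,-0.9109)
solve A·x = −loads:
  F[0-1] = -4844.1193 N (compression)
  F[0-2] = -876.3883 N (compression)
  F[1-2] = +2123.7338 N (tension)
  Rx@0 = +3319.2800 N
  Ry@0 = +4183.0338 N
  Ry@2 = -1934.4738 N

2123.734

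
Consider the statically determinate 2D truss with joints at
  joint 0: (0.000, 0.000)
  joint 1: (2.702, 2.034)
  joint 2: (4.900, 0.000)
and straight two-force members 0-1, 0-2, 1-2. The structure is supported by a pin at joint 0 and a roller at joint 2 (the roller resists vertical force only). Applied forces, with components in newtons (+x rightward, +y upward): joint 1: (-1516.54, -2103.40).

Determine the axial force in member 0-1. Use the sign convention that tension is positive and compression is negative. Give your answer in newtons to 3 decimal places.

N=3 nodes, M=3 members, R=3 reactions → 2N=6, M+R=6
member 0 (0-1): L=3.3820, (cx,cy)=(0.7989,0.6014)
member 1 (0-2): L=4.9000, (cx,cy)=(1.0000,0.0000)
member 2 (1-2): L=2.9947, (cx,cy)=(0.7340,-0.6792)
solve A·x = −loads:
  F[0-1] = -2615.5571 N (compression)
  F[0-2] = +573.1182 N (tension)
  F[1-2] = -780.8598 N (compression)
  Rx@0 = +1516.5400 N
  Ry@0 = +1573.0440 N
  Ry@2 = +530.3560 N

-2615.557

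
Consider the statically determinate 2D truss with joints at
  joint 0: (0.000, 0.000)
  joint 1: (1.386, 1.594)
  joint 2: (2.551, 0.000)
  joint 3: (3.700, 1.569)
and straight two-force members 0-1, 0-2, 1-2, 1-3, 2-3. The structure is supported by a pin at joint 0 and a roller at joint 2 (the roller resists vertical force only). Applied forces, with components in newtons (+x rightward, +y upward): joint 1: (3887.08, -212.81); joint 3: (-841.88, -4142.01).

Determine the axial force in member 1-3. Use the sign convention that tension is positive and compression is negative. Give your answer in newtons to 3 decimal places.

N=4 nodes, M=5 members, R=3 reactions → 2N=8, M+R=8
member 0 (0-1): L=2.1123, (cx,cy)=(0.6562,0.7546)
member 1 (0-2): L=2.5510, (cx,cy)=(1.0000,0.0000)
member 2 (1-2): L=1.9744, (cx,cy)=(0.5901,-0.8074)
member 3 (1-3): L=2.3141, (cx,cy)=(0.9999,-0.0108)
member 4 (2-3): L=1.9447, (cx,cy)=(0.5908,0.8068)
solve A·x = −loads:
  F[0-1] = +4875.8932 N (tension)
  F[0-2] = -154.1431 N (compression)
  F[1-2] = -4850.1335 N (compression)
  F[1-3] = +2174.2955 N (tension)
  F[2-3] = -5104.7784 N (compression)
  Rx@0 = -3045.2000 N
  Ry@0 = -3679.4754 N
  Ry@2 = +8034.2954 N

2174.296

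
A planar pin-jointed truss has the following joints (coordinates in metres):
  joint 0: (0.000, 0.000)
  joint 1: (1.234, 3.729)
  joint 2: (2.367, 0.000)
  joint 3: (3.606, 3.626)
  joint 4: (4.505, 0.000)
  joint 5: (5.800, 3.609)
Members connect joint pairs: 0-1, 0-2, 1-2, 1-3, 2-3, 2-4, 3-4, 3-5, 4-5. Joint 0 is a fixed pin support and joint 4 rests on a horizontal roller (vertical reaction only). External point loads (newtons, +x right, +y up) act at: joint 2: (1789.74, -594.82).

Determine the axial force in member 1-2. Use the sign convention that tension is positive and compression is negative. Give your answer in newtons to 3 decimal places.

303.275

N=6 nodes, M=9 members, R=3 reactions → 2N=12, M+R=12
member 0 (0-1): L=3.9279, (cx,cy)=(0.3142,0.9494)
member 1 (0-2): L=2.3670, (cx,cy)=(1.0000,0.0000)
member 2 (1-2): L=3.8973, (cx,cy)=(0.2907,-0.9568)
member 3 (1-3): L=2.3742, (cx,cy)=(0.9991,-0.0434)
member 4 (2-3): L=3.8318, (cx,cy)=(0.3233,0.9463)
member 5 (2-4): L=2.1380, (cx,cy)=(1.0000,0.0000)
member 6 (3-4): L=3.7358, (cx,cy)=(0.2406,-0.9706)
member 7 (3-5): L=2.1941, (cx,cy)=(1.0000,-0.0077)
member 8 (4-5): L=3.8343, (cx,cy)=(0.3377,0.9412)
solve A·x = −loads:
  F[0-1] = -297.3471 N (compression)
  F[0-2] = +1883.1560 N (tension)
  F[1-2] = +303.2751 N (tension)
  F[1-3] = -181.7529 N (compression)
  F[2-3] = +321.9371 N (tension)
  F[2-4] = +77.4856 N (tension)
  F[3-4] = -321.9904 N (compression)
  F[3-5] = -0.0000 N (tension)
  F[4-5] = +0.0000 N (tension)
  Rx@0 = -1789.7400 N
  Ry@0 = +282.2919 N
  Ry@4 = +312.5281 N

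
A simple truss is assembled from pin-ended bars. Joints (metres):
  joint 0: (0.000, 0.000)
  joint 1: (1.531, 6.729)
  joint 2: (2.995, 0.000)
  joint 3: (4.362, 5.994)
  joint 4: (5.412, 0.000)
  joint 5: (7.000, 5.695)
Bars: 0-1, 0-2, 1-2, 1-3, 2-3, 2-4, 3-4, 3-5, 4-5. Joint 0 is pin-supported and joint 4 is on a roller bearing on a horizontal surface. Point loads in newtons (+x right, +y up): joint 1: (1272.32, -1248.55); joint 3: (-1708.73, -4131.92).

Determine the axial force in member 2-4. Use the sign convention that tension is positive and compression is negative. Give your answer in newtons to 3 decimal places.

590.853

N=6 nodes, M=9 members, R=3 reactions → 2N=12, M+R=12
member 0 (0-1): L=6.9010, (cx,cy)=(0.2219,0.9751)
member 1 (0-2): L=2.9950, (cx,cy)=(1.0000,0.0000)
member 2 (1-2): L=6.8864, (cx,cy)=(0.2126,-0.9771)
member 3 (1-3): L=2.9249, (cx,cy)=(0.9679,-0.2513)
member 4 (2-3): L=6.1479, (cx,cy)=(0.2224,0.9750)
member 5 (2-4): L=2.4170, (cx,cy)=(1.0000,0.0000)
member 6 (3-4): L=6.0853, (cx,cy)=(0.1725,-0.9850)
member 7 (3-5): L=2.6549, (cx,cy)=(0.9936,-0.1126)
member 8 (4-5): L=5.9123, (cx,cy)=(0.2686,0.9633)
solve A·x = −loads:
  F[0-1] = -2058.8496 N (compression)
  F[0-2] = +20.3516 N (tension)
  F[1-2] = +1310.1706 N (tension)
  F[1-3] = -2074.1727 N (compression)
  F[2-3] = -1313.0928 N (compression)
  F[2-4] = +590.8530 N (tension)
  F[3-4] = -3424.2869 N (compression)
  F[3-5] = +0.0000 N (tension)
  F[4-5] = -0.0000 N (compression)
  Rx@0 = +436.4100 N
  Ry@0 = +2007.5434 N
  Ry@4 = +3372.9266 N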